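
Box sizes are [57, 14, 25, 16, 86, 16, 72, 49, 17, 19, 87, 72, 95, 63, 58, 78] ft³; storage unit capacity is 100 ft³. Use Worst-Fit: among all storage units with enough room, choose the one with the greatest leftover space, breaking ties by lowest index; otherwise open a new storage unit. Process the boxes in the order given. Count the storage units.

10

storage unit 1: place 57 ft³, 43 ft³ left
storage unit 1: place 14 ft³, 29 ft³ left
storage unit 1: place 25 ft³, 4 ft³ left
storage unit 2: place 16 ft³, 84 ft³ left
storage unit 3: place 86 ft³, 14 ft³ left
storage unit 2: place 16 ft³, 68 ft³ left
storage unit 4: place 72 ft³, 28 ft³ left
storage unit 2: place 49 ft³, 19 ft³ left
storage unit 4: place 17 ft³, 11 ft³ left
storage unit 2: place 19 ft³, 0 ft³ left
storage unit 5: place 87 ft³, 13 ft³ left
storage unit 6: place 72 ft³, 28 ft³ left
storage unit 7: place 95 ft³, 5 ft³ left
storage unit 8: place 63 ft³, 37 ft³ left
storage unit 9: place 58 ft³, 42 ft³ left
storage unit 10: place 78 ft³, 22 ft³ left
Final storage units: [57,14,25] [16,16,49,19] [86] [72,17] [87] [72] [95] [63] [58] [78].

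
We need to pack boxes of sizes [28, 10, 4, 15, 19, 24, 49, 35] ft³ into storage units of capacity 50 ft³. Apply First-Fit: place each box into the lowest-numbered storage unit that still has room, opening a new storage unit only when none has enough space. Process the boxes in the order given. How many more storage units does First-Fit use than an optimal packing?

First-Fit: [28,10,4] [15,19] [24] [49] [35] → 5 storage units.
Total size 184 ft³; any packing needs at least ⌈184/50⌉ = 4 storage units.
An optimal packing achieves that bound: [49] [35,15] [28,19] [24,10,4] → 4 storage units.
Excess: 5 − 4 = 1.

1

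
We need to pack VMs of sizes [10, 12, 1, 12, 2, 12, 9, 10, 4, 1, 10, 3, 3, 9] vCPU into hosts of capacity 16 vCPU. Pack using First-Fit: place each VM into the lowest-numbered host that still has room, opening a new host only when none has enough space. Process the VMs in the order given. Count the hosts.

Put 10 vCPU in host 1; 6 vCPU remain.
Put 12 vCPU in host 2; 4 vCPU remain.
Put 1 vCPU in host 1; 5 vCPU remain.
Put 12 vCPU in host 3; 4 vCPU remain.
Put 2 vCPU in host 1; 3 vCPU remain.
Put 12 vCPU in host 4; 4 vCPU remain.
Put 9 vCPU in host 5; 7 vCPU remain.
Put 10 vCPU in host 6; 6 vCPU remain.
Put 4 vCPU in host 2; 0 vCPU remain.
Put 1 vCPU in host 1; 2 vCPU remain.
Put 10 vCPU in host 7; 6 vCPU remain.
Put 3 vCPU in host 3; 1 vCPU remain.
Put 3 vCPU in host 4; 1 vCPU remain.
Put 9 vCPU in host 8; 7 vCPU remain.
Final hosts: [10,1,2,1] [12,4] [12,3] [12,3] [9] [10] [10] [9].

8 hosts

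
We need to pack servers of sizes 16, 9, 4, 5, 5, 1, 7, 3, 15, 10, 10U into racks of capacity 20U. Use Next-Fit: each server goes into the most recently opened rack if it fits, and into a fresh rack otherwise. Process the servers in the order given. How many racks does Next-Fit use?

rack 1: place 16U, 4U left
rack 2: place 9U, 11U left
rack 2: place 4U, 7U left
rack 2: place 5U, 2U left
rack 3: place 5U, 15U left
rack 3: place 1U, 14U left
rack 3: place 7U, 7U left
rack 3: place 3U, 4U left
rack 4: place 15U, 5U left
rack 5: place 10U, 10U left
rack 5: place 10U, 0U left
Final racks: [16] [9,4,5] [5,1,7,3] [15] [10,10].

5 racks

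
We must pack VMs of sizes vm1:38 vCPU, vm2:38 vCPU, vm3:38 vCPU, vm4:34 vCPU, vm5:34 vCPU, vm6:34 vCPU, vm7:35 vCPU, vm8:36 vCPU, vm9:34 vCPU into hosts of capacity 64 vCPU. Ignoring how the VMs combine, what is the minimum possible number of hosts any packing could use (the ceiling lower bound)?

6 hosts

Total size = 38 + 38 + 38 + 34 + 34 + 34 + 35 + 36 + 34 = 321 vCPU.
⌈321 / 64⌉ = 6.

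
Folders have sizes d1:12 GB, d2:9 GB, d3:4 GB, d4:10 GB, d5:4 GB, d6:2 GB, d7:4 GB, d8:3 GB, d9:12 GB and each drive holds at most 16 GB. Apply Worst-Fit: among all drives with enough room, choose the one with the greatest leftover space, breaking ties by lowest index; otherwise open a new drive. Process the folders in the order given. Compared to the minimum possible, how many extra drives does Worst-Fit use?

1

Worst-Fit: [12,2] [9,4] [10,4] [4,3] [12] → 5 drives.
Total size 60 GB; any packing needs at least ⌈60/16⌉ = 4 drives.
An optimal packing achieves that bound: [12,4] [12,4] [10,4,2] [9,3] → 4 drives.
Excess: 5 − 4 = 1.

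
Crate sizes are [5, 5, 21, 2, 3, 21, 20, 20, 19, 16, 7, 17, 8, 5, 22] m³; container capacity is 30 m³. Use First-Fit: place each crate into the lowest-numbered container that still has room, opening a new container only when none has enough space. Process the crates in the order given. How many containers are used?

Put 5 m³ in container 1; 25 m³ remain.
Put 5 m³ in container 1; 20 m³ remain.
Put 21 m³ in container 2; 9 m³ remain.
Put 2 m³ in container 1; 18 m³ remain.
Put 3 m³ in container 1; 15 m³ remain.
Put 21 m³ in container 3; 9 m³ remain.
Put 20 m³ in container 4; 10 m³ remain.
Put 20 m³ in container 5; 10 m³ remain.
Put 19 m³ in container 6; 11 m³ remain.
Put 16 m³ in container 7; 14 m³ remain.
Put 7 m³ in container 1; 8 m³ remain.
Put 17 m³ in container 8; 13 m³ remain.
Put 8 m³ in container 1; 0 m³ remain.
Put 5 m³ in container 2; 4 m³ remain.
Put 22 m³ in container 9; 8 m³ remain.

9 containers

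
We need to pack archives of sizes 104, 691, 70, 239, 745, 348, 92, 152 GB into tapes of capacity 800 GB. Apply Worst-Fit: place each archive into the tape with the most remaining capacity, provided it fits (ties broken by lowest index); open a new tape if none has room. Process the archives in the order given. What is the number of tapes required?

tape 1: place 104 GB, 696 GB left
tape 1: place 691 GB, 5 GB left
tape 2: place 70 GB, 730 GB left
tape 2: place 239 GB, 491 GB left
tape 3: place 745 GB, 55 GB left
tape 2: place 348 GB, 143 GB left
tape 2: place 92 GB, 51 GB left
tape 4: place 152 GB, 648 GB left
Final tapes: [104,691] [70,239,348,92] [745] [152].

4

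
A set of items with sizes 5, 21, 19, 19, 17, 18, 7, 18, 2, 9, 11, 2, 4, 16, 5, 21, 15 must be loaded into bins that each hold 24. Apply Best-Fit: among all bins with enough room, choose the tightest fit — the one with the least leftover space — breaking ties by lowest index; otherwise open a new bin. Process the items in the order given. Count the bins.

10

Put 5 in bin 1; 19 remain.
Put 21 in bin 2; 3 remain.
Put 19 in bin 1; 0 remain.
Put 19 in bin 3; 5 remain.
Put 17 in bin 4; 7 remain.
Put 18 in bin 5; 6 remain.
Put 7 in bin 4; 0 remain.
Put 18 in bin 6; 6 remain.
Put 2 in bin 2; 1 remain.
Put 9 in bin 7; 15 remain.
Put 11 in bin 7; 4 remain.
Put 2 in bin 7; 2 remain.
Put 4 in bin 3; 1 remain.
Put 16 in bin 8; 8 remain.
Put 5 in bin 5; 1 remain.
Put 21 in bin 9; 3 remain.
Put 15 in bin 10; 9 remain.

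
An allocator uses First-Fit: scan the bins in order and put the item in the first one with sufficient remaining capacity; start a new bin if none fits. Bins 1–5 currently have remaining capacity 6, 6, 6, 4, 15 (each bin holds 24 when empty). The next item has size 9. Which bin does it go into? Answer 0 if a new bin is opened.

5

Bins with room: bin 5 (15).
The first with room is bin 5.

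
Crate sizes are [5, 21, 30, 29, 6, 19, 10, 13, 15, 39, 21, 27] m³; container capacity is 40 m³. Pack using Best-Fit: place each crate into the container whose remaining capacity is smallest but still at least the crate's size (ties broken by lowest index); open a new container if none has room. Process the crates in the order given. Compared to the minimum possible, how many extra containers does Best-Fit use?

1

Best-Fit: [5,21,13] [30,6] [29,10] [19,15] [39] [21] [27] → 7 containers.
Total size 235 m³; any packing needs at least ⌈235/40⌉ = 6 containers.
An optimal packing achieves that bound: [39] [30,10] [29,6,5] [27,13] [21,19] [21,15] → 6 containers.
Excess: 7 − 6 = 1.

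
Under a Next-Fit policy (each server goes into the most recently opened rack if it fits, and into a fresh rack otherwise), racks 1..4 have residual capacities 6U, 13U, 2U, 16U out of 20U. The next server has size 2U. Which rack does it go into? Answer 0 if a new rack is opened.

Next-Fit only looks at rack 4, which has 16U free.
2U fits there.

4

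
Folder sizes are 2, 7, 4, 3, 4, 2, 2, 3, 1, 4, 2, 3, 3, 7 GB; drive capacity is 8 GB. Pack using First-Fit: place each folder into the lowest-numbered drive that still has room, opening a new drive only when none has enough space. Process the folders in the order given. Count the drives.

7

Put 2 GB in drive 1; 6 GB remain.
Put 7 GB in drive 2; 1 GB remain.
Put 4 GB in drive 1; 2 GB remain.
Put 3 GB in drive 3; 5 GB remain.
Put 4 GB in drive 3; 1 GB remain.
Put 2 GB in drive 1; 0 GB remain.
Put 2 GB in drive 4; 6 GB remain.
Put 3 GB in drive 4; 3 GB remain.
Put 1 GB in drive 2; 0 GB remain.
Put 4 GB in drive 5; 4 GB remain.
Put 2 GB in drive 4; 1 GB remain.
Put 3 GB in drive 5; 1 GB remain.
Put 3 GB in drive 6; 5 GB remain.
Put 7 GB in drive 7; 1 GB remain.
Final drives: [2,4,2] [7,1] [3,4] [2,3,2] [4,3] [3] [7].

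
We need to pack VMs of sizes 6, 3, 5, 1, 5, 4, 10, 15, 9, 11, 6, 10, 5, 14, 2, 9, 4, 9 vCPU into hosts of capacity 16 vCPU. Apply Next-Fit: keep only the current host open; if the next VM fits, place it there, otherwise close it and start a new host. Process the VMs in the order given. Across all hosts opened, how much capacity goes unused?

host 1: place 6 vCPU, 10 vCPU left
host 1: place 3 vCPU, 7 vCPU left
host 1: place 5 vCPU, 2 vCPU left
host 1: place 1 vCPU, 1 vCPU left
host 2: place 5 vCPU, 11 vCPU left
host 2: place 4 vCPU, 7 vCPU left
host 3: place 10 vCPU, 6 vCPU left
host 4: place 15 vCPU, 1 vCPU left
host 5: place 9 vCPU, 7 vCPU left
host 6: place 11 vCPU, 5 vCPU left
host 7: place 6 vCPU, 10 vCPU left
host 7: place 10 vCPU, 0 vCPU left
host 8: place 5 vCPU, 11 vCPU left
host 9: place 14 vCPU, 2 vCPU left
host 9: place 2 vCPU, 0 vCPU left
host 10: place 9 vCPU, 7 vCPU left
host 10: place 4 vCPU, 3 vCPU left
host 11: place 9 vCPU, 7 vCPU left
11 hosts × 16 vCPU = 176 vCPU; used 128 vCPU; unused 48 vCPU.

48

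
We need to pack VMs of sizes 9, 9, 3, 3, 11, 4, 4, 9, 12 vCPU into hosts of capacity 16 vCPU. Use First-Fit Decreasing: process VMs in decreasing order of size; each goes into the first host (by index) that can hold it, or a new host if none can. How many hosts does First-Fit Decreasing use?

5

Sorted descending: 12, 11, 9, 9, 9, 4, 4, 3, 3.
Put 12 vCPU in host 1; 4 vCPU remain.
Put 11 vCPU in host 2; 5 vCPU remain.
Put 9 vCPU in host 3; 7 vCPU remain.
Put 9 vCPU in host 4; 7 vCPU remain.
Put 9 vCPU in host 5; 7 vCPU remain.
Put 4 vCPU in host 1; 0 vCPU remain.
Put 4 vCPU in host 2; 1 vCPU remain.
Put 3 vCPU in host 3; 4 vCPU remain.
Put 3 vCPU in host 3; 1 vCPU remain.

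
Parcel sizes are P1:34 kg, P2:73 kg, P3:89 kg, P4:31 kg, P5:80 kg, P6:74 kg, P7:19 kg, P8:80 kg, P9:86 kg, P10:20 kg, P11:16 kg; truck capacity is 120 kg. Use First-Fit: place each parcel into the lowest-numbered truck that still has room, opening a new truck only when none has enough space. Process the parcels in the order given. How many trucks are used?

truck 1: place P1 (34 kg), 86 kg left
truck 1: place P2 (73 kg), 13 kg left
truck 2: place P3 (89 kg), 31 kg left
truck 2: place P4 (31 kg), 0 kg left
truck 3: place P5 (80 kg), 40 kg left
truck 4: place P6 (74 kg), 46 kg left
truck 3: place P7 (19 kg), 21 kg left
truck 5: place P8 (80 kg), 40 kg left
truck 6: place P9 (86 kg), 34 kg left
truck 3: place P10 (20 kg), 1 kg left
truck 4: place P11 (16 kg), 30 kg left
Final trucks: [34,73] [89,31] [80,19,20] [74,16] [80] [86].

6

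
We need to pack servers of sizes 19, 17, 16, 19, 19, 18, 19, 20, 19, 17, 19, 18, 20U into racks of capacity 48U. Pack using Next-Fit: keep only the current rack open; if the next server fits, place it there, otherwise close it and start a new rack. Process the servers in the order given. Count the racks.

Put 19U in rack 1; 29U remain.
Put 17U in rack 1; 12U remain.
Put 16U in rack 2; 32U remain.
Put 19U in rack 2; 13U remain.
Put 19U in rack 3; 29U remain.
Put 18U in rack 3; 11U remain.
Put 19U in rack 4; 29U remain.
Put 20U in rack 4; 9U remain.
Put 19U in rack 5; 29U remain.
Put 17U in rack 5; 12U remain.
Put 19U in rack 6; 29U remain.
Put 18U in rack 6; 11U remain.
Put 20U in rack 7; 28U remain.

7 racks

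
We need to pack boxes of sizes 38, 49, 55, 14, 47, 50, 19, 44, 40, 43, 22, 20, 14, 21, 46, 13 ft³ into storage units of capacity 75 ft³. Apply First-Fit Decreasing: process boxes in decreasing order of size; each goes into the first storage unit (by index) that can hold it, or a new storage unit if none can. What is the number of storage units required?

9 storage units

Sorted descending: 55, 50, 49, 47, 46, 44, 43, 40, 38, 22, 21, 20, 19, 14, 14, 13.
storage unit 1: place 55 ft³, 20 ft³ left
storage unit 2: place 50 ft³, 25 ft³ left
storage unit 3: place 49 ft³, 26 ft³ left
storage unit 4: place 47 ft³, 28 ft³ left
storage unit 5: place 46 ft³, 29 ft³ left
storage unit 6: place 44 ft³, 31 ft³ left
storage unit 7: place 43 ft³, 32 ft³ left
storage unit 8: place 40 ft³, 35 ft³ left
storage unit 9: place 38 ft³, 37 ft³ left
storage unit 2: place 22 ft³, 3 ft³ left
storage unit 3: place 21 ft³, 5 ft³ left
storage unit 1: place 20 ft³, 0 ft³ left
storage unit 4: place 19 ft³, 9 ft³ left
storage unit 5: place 14 ft³, 15 ft³ left
storage unit 5: place 14 ft³, 1 ft³ left
storage unit 6: place 13 ft³, 18 ft³ left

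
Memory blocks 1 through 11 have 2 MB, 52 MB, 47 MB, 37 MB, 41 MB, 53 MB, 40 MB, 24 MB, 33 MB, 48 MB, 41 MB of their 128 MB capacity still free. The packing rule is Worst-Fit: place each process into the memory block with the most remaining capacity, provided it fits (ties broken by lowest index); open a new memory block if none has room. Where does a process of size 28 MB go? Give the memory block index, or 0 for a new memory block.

Memory blocks with room: memory block 2 (52 MB), memory block 3 (47 MB), memory block 4 (37 MB), memory block 5 (41 MB), memory block 6 (53 MB), memory block 7 (40 MB), memory block 9 (33 MB), memory block 10 (48 MB), memory block 11 (41 MB).
Most room is memory block 6 with 53 MB free.

6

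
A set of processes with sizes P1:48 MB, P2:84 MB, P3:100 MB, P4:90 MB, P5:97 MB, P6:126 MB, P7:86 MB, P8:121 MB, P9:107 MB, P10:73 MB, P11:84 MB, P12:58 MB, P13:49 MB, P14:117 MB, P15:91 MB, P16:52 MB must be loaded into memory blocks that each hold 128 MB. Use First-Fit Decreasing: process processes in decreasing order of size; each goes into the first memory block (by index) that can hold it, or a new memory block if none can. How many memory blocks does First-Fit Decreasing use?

14 memory blocks

Sorted descending: 126, 121, 117, 107, 100, 97, 91, 90, 86, 84, 84, 73, 58, 52, 49, 48.
Put 126 MB in memory block 1; 2 MB remain.
Put 121 MB in memory block 2; 7 MB remain.
Put 117 MB in memory block 3; 11 MB remain.
Put 107 MB in memory block 4; 21 MB remain.
Put 100 MB in memory block 5; 28 MB remain.
Put 97 MB in memory block 6; 31 MB remain.
Put 91 MB in memory block 7; 37 MB remain.
Put 90 MB in memory block 8; 38 MB remain.
Put 86 MB in memory block 9; 42 MB remain.
Put 84 MB in memory block 10; 44 MB remain.
Put 84 MB in memory block 11; 44 MB remain.
Put 73 MB in memory block 12; 55 MB remain.
Put 58 MB in memory block 13; 70 MB remain.
Put 52 MB in memory block 12; 3 MB remain.
Put 49 MB in memory block 13; 21 MB remain.
Put 48 MB in memory block 14; 80 MB remain.
Final memory blocks: [126] [121] [117] [107] [100] [97] [91] [90] [86] [84] [84] [73,52] [58,49] [48].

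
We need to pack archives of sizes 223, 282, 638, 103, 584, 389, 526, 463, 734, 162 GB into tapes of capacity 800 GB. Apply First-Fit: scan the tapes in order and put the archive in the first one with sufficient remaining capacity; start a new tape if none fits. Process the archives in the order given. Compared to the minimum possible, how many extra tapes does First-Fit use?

First-Fit: [223,282,103,162] [638] [584] [389] [526] [463] [734] → 7 tapes.
Total size 4104 GB; any packing needs at least ⌈4104/800⌉ = 6 tapes.
An optimal packing achieves that bound: [734] [638,162] [584,103] [526,223] [463,282] [389] → 6 tapes.
Excess: 7 − 6 = 1.

1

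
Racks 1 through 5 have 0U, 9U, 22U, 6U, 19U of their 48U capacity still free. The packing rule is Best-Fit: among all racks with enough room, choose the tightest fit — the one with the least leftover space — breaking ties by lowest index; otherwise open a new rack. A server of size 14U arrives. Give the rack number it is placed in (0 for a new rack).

5

Racks with room: rack 3 (22U), rack 5 (19U).
Tightest fit is rack 5 with 19U free.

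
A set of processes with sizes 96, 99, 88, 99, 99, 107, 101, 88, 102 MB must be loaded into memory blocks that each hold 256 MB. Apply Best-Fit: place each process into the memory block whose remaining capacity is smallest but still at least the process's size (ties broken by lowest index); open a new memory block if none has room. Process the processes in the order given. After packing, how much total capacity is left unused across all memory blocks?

memory block 1: place 96 MB, 160 MB left
memory block 1: place 99 MB, 61 MB left
memory block 2: place 88 MB, 168 MB left
memory block 2: place 99 MB, 69 MB left
memory block 3: place 99 MB, 157 MB left
memory block 3: place 107 MB, 50 MB left
memory block 4: place 101 MB, 155 MB left
memory block 4: place 88 MB, 67 MB left
memory block 5: place 102 MB, 154 MB left
5 memory blocks × 256 MB = 1280 MB; used 879 MB; unused 401 MB.

401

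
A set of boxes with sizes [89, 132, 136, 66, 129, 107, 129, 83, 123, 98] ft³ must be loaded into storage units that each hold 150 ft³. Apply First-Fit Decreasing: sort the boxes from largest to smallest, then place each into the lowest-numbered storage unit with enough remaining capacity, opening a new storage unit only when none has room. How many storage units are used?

9 storage units

Sorted descending: 136, 132, 129, 129, 123, 107, 98, 89, 83, 66.
Put 136 ft³ in storage unit 1; 14 ft³ remain.
Put 132 ft³ in storage unit 2; 18 ft³ remain.
Put 129 ft³ in storage unit 3; 21 ft³ remain.
Put 129 ft³ in storage unit 4; 21 ft³ remain.
Put 123 ft³ in storage unit 5; 27 ft³ remain.
Put 107 ft³ in storage unit 6; 43 ft³ remain.
Put 98 ft³ in storage unit 7; 52 ft³ remain.
Put 89 ft³ in storage unit 8; 61 ft³ remain.
Put 83 ft³ in storage unit 9; 67 ft³ remain.
Put 66 ft³ in storage unit 9; 1 ft³ remain.
Final storage units: [136] [132] [129] [129] [123] [107] [98] [89] [83,66].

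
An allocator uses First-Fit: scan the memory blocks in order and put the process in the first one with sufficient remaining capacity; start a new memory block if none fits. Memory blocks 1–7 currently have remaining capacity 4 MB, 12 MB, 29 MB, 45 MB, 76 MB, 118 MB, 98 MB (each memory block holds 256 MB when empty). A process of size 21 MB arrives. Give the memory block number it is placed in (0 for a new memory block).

Memory blocks with room: memory block 3 (29 MB), memory block 4 (45 MB), memory block 5 (76 MB), memory block 6 (118 MB), memory block 7 (98 MB).
The first with room is memory block 3.

3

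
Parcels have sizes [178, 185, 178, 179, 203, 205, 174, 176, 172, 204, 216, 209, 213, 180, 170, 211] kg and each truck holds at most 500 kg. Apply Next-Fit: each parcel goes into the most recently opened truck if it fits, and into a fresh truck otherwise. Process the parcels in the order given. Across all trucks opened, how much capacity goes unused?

947

Put 178 kg in truck 1; 322 kg remain.
Put 185 kg in truck 1; 137 kg remain.
Put 178 kg in truck 2; 322 kg remain.
Put 179 kg in truck 2; 143 kg remain.
Put 203 kg in truck 3; 297 kg remain.
Put 205 kg in truck 3; 92 kg remain.
Put 174 kg in truck 4; 326 kg remain.
Put 176 kg in truck 4; 150 kg remain.
Put 172 kg in truck 5; 328 kg remain.
Put 204 kg in truck 5; 124 kg remain.
Put 216 kg in truck 6; 284 kg remain.
Put 209 kg in truck 6; 75 kg remain.
Put 213 kg in truck 7; 287 kg remain.
Put 180 kg in truck 7; 107 kg remain.
Put 170 kg in truck 8; 330 kg remain.
Put 211 kg in truck 8; 119 kg remain.
8 trucks × 500 kg = 4000 kg; used 3053 kg; unused 947 kg.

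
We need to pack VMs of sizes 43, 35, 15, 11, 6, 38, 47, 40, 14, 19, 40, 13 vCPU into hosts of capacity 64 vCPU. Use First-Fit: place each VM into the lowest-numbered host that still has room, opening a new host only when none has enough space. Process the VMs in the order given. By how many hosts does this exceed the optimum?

0

First-Fit: [43,15,6] [35,11,14] [38,19] [47,13] [40] [40] → 6 hosts.
Total size 321 vCPU; any packing needs at least ⌈321/64⌉ = 6 hosts.
So 6 is already optimal.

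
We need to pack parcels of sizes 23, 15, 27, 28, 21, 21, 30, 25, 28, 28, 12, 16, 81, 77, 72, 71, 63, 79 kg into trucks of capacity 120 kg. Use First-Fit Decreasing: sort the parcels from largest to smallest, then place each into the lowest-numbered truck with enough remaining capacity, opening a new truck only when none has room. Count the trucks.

Sorted descending: 81, 79, 77, 72, 71, 63, 30, 28, 28, 28, 27, 25, 23, 21, 21, 16, 15, 12.
81 kg → truck 1 (remaining 39 kg)
79 kg → truck 2 (remaining 41 kg)
77 kg → truck 3 (remaining 43 kg)
72 kg → truck 4 (remaining 48 kg)
71 kg → truck 5 (remaining 49 kg)
63 kg → truck 6 (remaining 57 kg)
30 kg → truck 1 (remaining 9 kg)
28 kg → truck 2 (remaining 13 kg)
28 kg → truck 3 (remaining 15 kg)
28 kg → truck 4 (remaining 20 kg)
27 kg → truck 5 (remaining 22 kg)
25 kg → truck 6 (remaining 32 kg)
23 kg → truck 6 (remaining 9 kg)
21 kg → truck 5 (remaining 1 kg)
21 kg → truck 7 (remaining 99 kg)
16 kg → truck 4 (remaining 4 kg)
15 kg → truck 3 (remaining 0 kg)
12 kg → truck 2 (remaining 1 kg)
Final trucks: [81,30] [79,28,12] [77,28,15] [72,28,16] [71,27,21] [63,25,23] [21].

7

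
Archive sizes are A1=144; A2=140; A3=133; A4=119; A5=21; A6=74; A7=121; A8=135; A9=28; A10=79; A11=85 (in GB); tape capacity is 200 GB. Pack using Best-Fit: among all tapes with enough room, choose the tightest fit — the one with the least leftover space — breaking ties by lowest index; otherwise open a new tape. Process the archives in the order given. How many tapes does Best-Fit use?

A1 (144 GB) → tape 1 (remaining 56 GB)
A2 (140 GB) → tape 2 (remaining 60 GB)
A3 (133 GB) → tape 3 (remaining 67 GB)
A4 (119 GB) → tape 4 (remaining 81 GB)
A5 (21 GB) → tape 1 (remaining 35 GB)
A6 (74 GB) → tape 4 (remaining 7 GB)
A7 (121 GB) → tape 5 (remaining 79 GB)
A8 (135 GB) → tape 6 (remaining 65 GB)
A9 (28 GB) → tape 1 (remaining 7 GB)
A10 (79 GB) → tape 5 (remaining 0 GB)
A11 (85 GB) → tape 7 (remaining 115 GB)
Final tapes: [144,21,28] [140] [133] [119,74] [121,79] [135] [85].

7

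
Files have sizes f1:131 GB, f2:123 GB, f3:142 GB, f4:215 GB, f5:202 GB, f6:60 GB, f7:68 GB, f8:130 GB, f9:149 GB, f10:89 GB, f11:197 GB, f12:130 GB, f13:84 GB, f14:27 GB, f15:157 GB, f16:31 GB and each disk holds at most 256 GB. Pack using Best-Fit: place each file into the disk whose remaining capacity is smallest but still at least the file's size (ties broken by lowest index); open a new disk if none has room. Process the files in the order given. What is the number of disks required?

9

disk 1: place f1 (131 GB), 125 GB left
disk 1: place f2 (123 GB), 2 GB left
disk 2: place f3 (142 GB), 114 GB left
disk 3: place f4 (215 GB), 41 GB left
disk 4: place f5 (202 GB), 54 GB left
disk 2: place f6 (60 GB), 54 GB left
disk 5: place f7 (68 GB), 188 GB left
disk 5: place f8 (130 GB), 58 GB left
disk 6: place f9 (149 GB), 107 GB left
disk 6: place f10 (89 GB), 18 GB left
disk 7: place f11 (197 GB), 59 GB left
disk 8: place f12 (130 GB), 126 GB left
disk 8: place f13 (84 GB), 42 GB left
disk 3: place f14 (27 GB), 14 GB left
disk 9: place f15 (157 GB), 99 GB left
disk 8: place f16 (31 GB), 11 GB left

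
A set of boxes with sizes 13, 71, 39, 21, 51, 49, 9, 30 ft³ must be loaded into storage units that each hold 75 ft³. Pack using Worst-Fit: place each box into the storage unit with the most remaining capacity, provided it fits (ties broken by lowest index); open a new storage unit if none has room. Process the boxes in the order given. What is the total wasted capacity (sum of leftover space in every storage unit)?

92

storage unit 1: place 13 ft³, 62 ft³ left
storage unit 2: place 71 ft³, 4 ft³ left
storage unit 1: place 39 ft³, 23 ft³ left
storage unit 1: place 21 ft³, 2 ft³ left
storage unit 3: place 51 ft³, 24 ft³ left
storage unit 4: place 49 ft³, 26 ft³ left
storage unit 4: place 9 ft³, 17 ft³ left
storage unit 5: place 30 ft³, 45 ft³ left
5 storage units × 75 ft³ = 375 ft³; used 283 ft³; unused 92 ft³.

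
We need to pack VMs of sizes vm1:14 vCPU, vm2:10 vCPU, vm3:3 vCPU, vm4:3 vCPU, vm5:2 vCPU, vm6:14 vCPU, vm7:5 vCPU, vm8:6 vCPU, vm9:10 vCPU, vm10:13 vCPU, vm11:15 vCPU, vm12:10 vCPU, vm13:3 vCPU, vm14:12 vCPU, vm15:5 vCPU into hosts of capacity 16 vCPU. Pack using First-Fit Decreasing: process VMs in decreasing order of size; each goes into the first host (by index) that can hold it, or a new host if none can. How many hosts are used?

9

Sorted descending: 15, 14, 14, 13, 12, 10, 10, 10, 6, 5, 5, 3, 3, 3, 2.
Put 15 vCPU in host 1; 1 vCPU remain.
Put 14 vCPU in host 2; 2 vCPU remain.
Put 14 vCPU in host 3; 2 vCPU remain.
Put 13 vCPU in host 4; 3 vCPU remain.
Put 12 vCPU in host 5; 4 vCPU remain.
Put 10 vCPU in host 6; 6 vCPU remain.
Put 10 vCPU in host 7; 6 vCPU remain.
Put 10 vCPU in host 8; 6 vCPU remain.
Put 6 vCPU in host 6; 0 vCPU remain.
Put 5 vCPU in host 7; 1 vCPU remain.
Put 5 vCPU in host 8; 1 vCPU remain.
Put 3 vCPU in host 4; 0 vCPU remain.
Put 3 vCPU in host 5; 1 vCPU remain.
Put 3 vCPU in host 9; 13 vCPU remain.
Put 2 vCPU in host 2; 0 vCPU remain.
Final hosts: [15] [14,2] [14] [13,3] [12,3] [10,6] [10,5] [10,5] [3].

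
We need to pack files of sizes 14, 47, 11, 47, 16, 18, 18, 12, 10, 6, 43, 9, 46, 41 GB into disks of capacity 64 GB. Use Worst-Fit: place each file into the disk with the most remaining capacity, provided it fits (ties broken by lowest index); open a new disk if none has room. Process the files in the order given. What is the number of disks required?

disk 1: place 14 GB, 50 GB left
disk 1: place 47 GB, 3 GB left
disk 2: place 11 GB, 53 GB left
disk 2: place 47 GB, 6 GB left
disk 3: place 16 GB, 48 GB left
disk 3: place 18 GB, 30 GB left
disk 3: place 18 GB, 12 GB left
disk 3: place 12 GB, 0 GB left
disk 4: place 10 GB, 54 GB left
disk 4: place 6 GB, 48 GB left
disk 4: place 43 GB, 5 GB left
disk 5: place 9 GB, 55 GB left
disk 5: place 46 GB, 9 GB left
disk 6: place 41 GB, 23 GB left

6 disks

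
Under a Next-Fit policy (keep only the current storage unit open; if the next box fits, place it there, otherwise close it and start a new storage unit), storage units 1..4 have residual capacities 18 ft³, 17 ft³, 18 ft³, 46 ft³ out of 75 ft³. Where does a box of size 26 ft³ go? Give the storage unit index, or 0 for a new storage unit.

Next-Fit only looks at storage unit 4, which has 46 ft³ free.
26 ft³ fits there.

4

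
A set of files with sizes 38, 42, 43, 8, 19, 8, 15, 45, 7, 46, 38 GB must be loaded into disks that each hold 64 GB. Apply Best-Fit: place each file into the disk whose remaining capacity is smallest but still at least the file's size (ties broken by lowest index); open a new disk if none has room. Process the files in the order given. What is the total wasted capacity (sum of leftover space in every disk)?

75

Put 38 GB in disk 1; 26 GB remain.
Put 42 GB in disk 2; 22 GB remain.
Put 43 GB in disk 3; 21 GB remain.
Put 8 GB in disk 3; 13 GB remain.
Put 19 GB in disk 2; 3 GB remain.
Put 8 GB in disk 3; 5 GB remain.
Put 15 GB in disk 1; 11 GB remain.
Put 45 GB in disk 4; 19 GB remain.
Put 7 GB in disk 1; 4 GB remain.
Put 46 GB in disk 5; 18 GB remain.
Put 38 GB in disk 6; 26 GB remain.
6 disks × 64 GB = 384 GB; used 309 GB; unused 75 GB.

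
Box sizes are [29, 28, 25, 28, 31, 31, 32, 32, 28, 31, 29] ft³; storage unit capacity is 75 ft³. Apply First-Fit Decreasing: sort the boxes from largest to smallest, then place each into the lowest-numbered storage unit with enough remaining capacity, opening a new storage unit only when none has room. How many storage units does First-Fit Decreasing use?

Sorted descending: 32, 32, 31, 31, 31, 29, 29, 28, 28, 28, 25.
storage unit 1: place 32 ft³, 43 ft³ left
storage unit 1: place 32 ft³, 11 ft³ left
storage unit 2: place 31 ft³, 44 ft³ left
storage unit 2: place 31 ft³, 13 ft³ left
storage unit 3: place 31 ft³, 44 ft³ left
storage unit 3: place 29 ft³, 15 ft³ left
storage unit 4: place 29 ft³, 46 ft³ left
storage unit 4: place 28 ft³, 18 ft³ left
storage unit 5: place 28 ft³, 47 ft³ left
storage unit 5: place 28 ft³, 19 ft³ left
storage unit 6: place 25 ft³, 50 ft³ left
Final storage units: [32,32] [31,31] [31,29] [29,28] [28,28] [25].

6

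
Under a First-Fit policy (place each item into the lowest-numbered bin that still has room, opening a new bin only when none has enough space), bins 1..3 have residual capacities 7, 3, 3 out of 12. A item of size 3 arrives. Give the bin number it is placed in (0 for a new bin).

1

Bins with room: bin 1 (7), bin 2 (3), bin 3 (3).
The first with room is bin 1.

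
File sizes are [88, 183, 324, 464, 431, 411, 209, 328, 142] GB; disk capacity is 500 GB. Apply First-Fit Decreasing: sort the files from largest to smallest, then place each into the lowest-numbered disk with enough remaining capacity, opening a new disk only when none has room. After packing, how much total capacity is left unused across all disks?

420

Sorted descending: 464, 431, 411, 328, 324, 209, 183, 142, 88.
464 GB → disk 1 (remaining 36 GB)
431 GB → disk 2 (remaining 69 GB)
411 GB → disk 3 (remaining 89 GB)
328 GB → disk 4 (remaining 172 GB)
324 GB → disk 5 (remaining 176 GB)
209 GB → disk 6 (remaining 291 GB)
183 GB → disk 6 (remaining 108 GB)
142 GB → disk 4 (remaining 30 GB)
88 GB → disk 3 (remaining 1 GB)
6 disks × 500 GB = 3000 GB; used 2580 GB; unused 420 GB.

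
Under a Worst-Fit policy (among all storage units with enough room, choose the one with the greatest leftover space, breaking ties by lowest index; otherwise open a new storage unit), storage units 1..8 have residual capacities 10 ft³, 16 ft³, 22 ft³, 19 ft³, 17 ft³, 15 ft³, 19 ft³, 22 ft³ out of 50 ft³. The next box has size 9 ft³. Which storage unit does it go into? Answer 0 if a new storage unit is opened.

Storage units with room: storage unit 1 (10 ft³), storage unit 2 (16 ft³), storage unit 3 (22 ft³), storage unit 4 (19 ft³), storage unit 5 (17 ft³), storage unit 6 (15 ft³), storage unit 7 (19 ft³), storage unit 8 (22 ft³).
Most room is storage unit 3 with 22 ft³ free.

3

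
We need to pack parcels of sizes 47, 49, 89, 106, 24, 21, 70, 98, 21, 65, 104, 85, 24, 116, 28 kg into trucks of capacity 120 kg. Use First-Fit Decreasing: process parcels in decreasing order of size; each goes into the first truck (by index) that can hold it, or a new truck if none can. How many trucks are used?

9 trucks

Sorted descending: 116, 106, 104, 98, 89, 85, 70, 65, 49, 47, 28, 24, 24, 21, 21.
Put 116 kg in truck 1; 4 kg remain.
Put 106 kg in truck 2; 14 kg remain.
Put 104 kg in truck 3; 16 kg remain.
Put 98 kg in truck 4; 22 kg remain.
Put 89 kg in truck 5; 31 kg remain.
Put 85 kg in truck 6; 35 kg remain.
Put 70 kg in truck 7; 50 kg remain.
Put 65 kg in truck 8; 55 kg remain.
Put 49 kg in truck 7; 1 kg remain.
Put 47 kg in truck 8; 8 kg remain.
Put 28 kg in truck 5; 3 kg remain.
Put 24 kg in truck 6; 11 kg remain.
Put 24 kg in truck 9; 96 kg remain.
Put 21 kg in truck 4; 1 kg remain.
Put 21 kg in truck 9; 75 kg remain.
Final trucks: [116] [106] [104] [98,21] [89,28] [85,24] [70,49] [65,47] [24,21].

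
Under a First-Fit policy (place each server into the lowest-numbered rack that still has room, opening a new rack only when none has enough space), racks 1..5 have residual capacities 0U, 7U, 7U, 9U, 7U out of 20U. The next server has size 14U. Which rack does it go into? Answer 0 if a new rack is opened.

No rack has ≥ 14U free, so a new rack is opened.

0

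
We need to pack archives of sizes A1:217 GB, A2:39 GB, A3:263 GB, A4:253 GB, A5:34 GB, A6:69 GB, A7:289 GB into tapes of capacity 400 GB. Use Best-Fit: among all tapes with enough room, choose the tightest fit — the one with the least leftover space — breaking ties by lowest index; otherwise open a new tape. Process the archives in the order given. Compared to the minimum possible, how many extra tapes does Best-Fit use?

0

Best-Fit: [217,39] [263,34,69] [253] [289] → 4 tapes.
4 archives exceed 200 GB (half the capacity), and no two of those can share a tape, so at least 4 tapes are needed.
So 4 is already optimal.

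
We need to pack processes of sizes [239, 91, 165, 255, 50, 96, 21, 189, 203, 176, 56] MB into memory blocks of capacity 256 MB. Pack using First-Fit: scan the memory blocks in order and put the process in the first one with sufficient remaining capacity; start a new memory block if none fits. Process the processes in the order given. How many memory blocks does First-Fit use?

7

239 MB → memory block 1 (remaining 17 MB)
91 MB → memory block 2 (remaining 165 MB)
165 MB → memory block 2 (remaining 0 MB)
255 MB → memory block 3 (remaining 1 MB)
50 MB → memory block 4 (remaining 206 MB)
96 MB → memory block 4 (remaining 110 MB)
21 MB → memory block 4 (remaining 89 MB)
189 MB → memory block 5 (remaining 67 MB)
203 MB → memory block 6 (remaining 53 MB)
176 MB → memory block 7 (remaining 80 MB)
56 MB → memory block 4 (remaining 33 MB)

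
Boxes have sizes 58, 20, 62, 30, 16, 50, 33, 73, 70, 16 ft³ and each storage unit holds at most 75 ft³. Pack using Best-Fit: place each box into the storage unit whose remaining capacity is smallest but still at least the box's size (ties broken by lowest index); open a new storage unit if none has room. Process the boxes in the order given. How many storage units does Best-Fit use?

58 ft³ → storage unit 1 (remaining 17 ft³)
20 ft³ → storage unit 2 (remaining 55 ft³)
62 ft³ → storage unit 3 (remaining 13 ft³)
30 ft³ → storage unit 2 (remaining 25 ft³)
16 ft³ → storage unit 1 (remaining 1 ft³)
50 ft³ → storage unit 4 (remaining 25 ft³)
33 ft³ → storage unit 5 (remaining 42 ft³)
73 ft³ → storage unit 6 (remaining 2 ft³)
70 ft³ → storage unit 7 (remaining 5 ft³)
16 ft³ → storage unit 2 (remaining 9 ft³)

7 storage units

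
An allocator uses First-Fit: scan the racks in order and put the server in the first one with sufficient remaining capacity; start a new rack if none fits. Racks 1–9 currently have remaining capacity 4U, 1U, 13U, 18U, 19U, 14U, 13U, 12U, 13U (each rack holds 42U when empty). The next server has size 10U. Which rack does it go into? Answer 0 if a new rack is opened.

3

Racks with room: rack 3 (13U), rack 4 (18U), rack 5 (19U), rack 6 (14U), rack 7 (13U), rack 8 (12U), rack 9 (13U).
The first with room is rack 3.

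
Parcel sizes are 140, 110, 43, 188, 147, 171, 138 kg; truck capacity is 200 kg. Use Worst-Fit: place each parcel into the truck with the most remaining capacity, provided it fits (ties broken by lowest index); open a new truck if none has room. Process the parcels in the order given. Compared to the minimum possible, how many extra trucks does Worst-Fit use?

Worst-Fit: [140] [110,43] [188] [147] [171] [138] → 6 trucks.
6 parcels exceed 100 kg (half the capacity), and no two of those can share a truck, so at least 6 trucks are needed.
So 6 is already optimal.

0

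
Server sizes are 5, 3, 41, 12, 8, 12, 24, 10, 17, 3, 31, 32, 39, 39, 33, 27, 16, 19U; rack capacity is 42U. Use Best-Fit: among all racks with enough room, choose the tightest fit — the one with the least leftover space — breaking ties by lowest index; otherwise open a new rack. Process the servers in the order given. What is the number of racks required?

11 racks

5U → rack 1 (remaining 37U)
3U → rack 1 (remaining 34U)
41U → rack 2 (remaining 1U)
12U → rack 1 (remaining 22U)
8U → rack 1 (remaining 14U)
12U → rack 1 (remaining 2U)
24U → rack 3 (remaining 18U)
10U → rack 3 (remaining 8U)
17U → rack 4 (remaining 25U)
3U → rack 3 (remaining 5U)
31U → rack 5 (remaining 11U)
32U → rack 6 (remaining 10U)
39U → rack 7 (remaining 3U)
39U → rack 8 (remaining 3U)
33U → rack 9 (remaining 9U)
27U → rack 10 (remaining 15U)
16U → rack 4 (remaining 9U)
19U → rack 11 (remaining 23U)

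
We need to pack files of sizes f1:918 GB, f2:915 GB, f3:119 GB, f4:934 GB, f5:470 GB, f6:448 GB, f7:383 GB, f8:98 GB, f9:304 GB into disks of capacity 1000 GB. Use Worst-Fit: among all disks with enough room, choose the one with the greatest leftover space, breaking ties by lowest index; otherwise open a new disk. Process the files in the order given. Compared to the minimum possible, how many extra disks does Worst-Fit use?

Worst-Fit: [918] [915] [119,470,98,304] [934] [448,383] → 5 disks.
Total size 4589 GB; any packing needs at least ⌈4589/1000⌉ = 5 disks.
So 5 is already optimal.

0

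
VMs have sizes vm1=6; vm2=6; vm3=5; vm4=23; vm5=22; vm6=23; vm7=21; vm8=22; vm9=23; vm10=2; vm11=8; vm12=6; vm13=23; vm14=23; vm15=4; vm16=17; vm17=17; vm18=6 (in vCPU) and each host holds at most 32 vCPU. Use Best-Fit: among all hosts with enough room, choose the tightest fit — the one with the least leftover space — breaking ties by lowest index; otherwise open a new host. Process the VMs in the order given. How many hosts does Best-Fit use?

Put vm1 (6 vCPU) in host 1; 26 vCPU remain.
Put vm2 (6 vCPU) in host 1; 20 vCPU remain.
Put vm3 (5 vCPU) in host 1; 15 vCPU remain.
Put vm4 (23 vCPU) in host 2; 9 vCPU remain.
Put vm5 (22 vCPU) in host 3; 10 vCPU remain.
Put vm6 (23 vCPU) in host 4; 9 vCPU remain.
Put vm7 (21 vCPU) in host 5; 11 vCPU remain.
Put vm8 (22 vCPU) in host 6; 10 vCPU remain.
Put vm9 (23 vCPU) in host 7; 9 vCPU remain.
Put vm10 (2 vCPU) in host 2; 7 vCPU remain.
Put vm11 (8 vCPU) in host 4; 1 vCPU remain.
Put vm12 (6 vCPU) in host 2; 1 vCPU remain.
Put vm13 (23 vCPU) in host 8; 9 vCPU remain.
Put vm14 (23 vCPU) in host 9; 9 vCPU remain.
Put vm15 (4 vCPU) in host 7; 5 vCPU remain.
Put vm16 (17 vCPU) in host 10; 15 vCPU remain.
Put vm17 (17 vCPU) in host 11; 15 vCPU remain.
Put vm18 (6 vCPU) in host 8; 3 vCPU remain.
Final hosts: [6,6,5] [23,2,6] [22] [23,8] [21] [22] [23,4] [23,6] [23] [17] [17].

11 hosts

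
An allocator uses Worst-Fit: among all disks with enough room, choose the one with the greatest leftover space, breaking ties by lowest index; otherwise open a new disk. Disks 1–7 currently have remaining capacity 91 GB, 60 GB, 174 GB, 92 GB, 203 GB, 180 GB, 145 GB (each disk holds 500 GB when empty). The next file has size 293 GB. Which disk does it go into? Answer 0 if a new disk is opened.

0

No disk has ≥ 293 GB free, so a new disk is opened.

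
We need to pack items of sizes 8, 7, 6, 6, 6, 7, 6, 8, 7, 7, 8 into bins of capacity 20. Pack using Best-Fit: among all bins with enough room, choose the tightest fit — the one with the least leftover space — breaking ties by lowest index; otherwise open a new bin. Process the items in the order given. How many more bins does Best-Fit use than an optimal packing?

1

Best-Fit: [8,7] [6,6,6] [7,6,7] [8,7] [8] → 5 bins.
Total size 76; any packing needs at least ⌈76/20⌉ = 4 bins.
An optimal packing achieves that bound: [8,8] [8,6,6] [7,7,6] [7,7,6] → 4 bins.
Excess: 5 − 4 = 1.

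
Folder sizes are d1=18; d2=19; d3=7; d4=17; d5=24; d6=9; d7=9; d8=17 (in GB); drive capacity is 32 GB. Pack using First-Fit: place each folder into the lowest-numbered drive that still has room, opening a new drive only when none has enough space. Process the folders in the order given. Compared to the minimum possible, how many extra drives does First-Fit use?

First-Fit: [18,7] [19,9] [17,9] [24] [17] → 5 drives.
5 folders exceed 16 GB (half the capacity), and no two of those can share a drive, so at least 5 drives are needed.
So 5 is already optimal.

0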